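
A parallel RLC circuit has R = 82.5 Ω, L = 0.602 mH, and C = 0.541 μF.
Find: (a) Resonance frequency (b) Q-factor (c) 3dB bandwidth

Step 1 — Resonance: ω₀ = 1/√(LC) = 1/√(0.000602·5.41e-07) = 5.541e+04 rad/s.
Step 2 — f₀ = ω₀/(2π) = 8819 Hz.
Step 3 — Parallel Q: Q = R/(ω₀L) = 82.5/(5.541e+04·0.000602) = 2.473.
Step 4 — Bandwidth: Δω = ω₀/Q = 2.241e+04 rad/s; BW = Δω/(2π) = 3566 Hz.

(a) f₀ = 8819 Hz  (b) Q = 2.473  (c) BW = 3566 Hz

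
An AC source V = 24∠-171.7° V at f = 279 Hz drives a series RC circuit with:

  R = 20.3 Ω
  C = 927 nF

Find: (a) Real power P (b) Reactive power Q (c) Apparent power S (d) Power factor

Step 1 — Angular frequency: ω = 2π·f = 2π·279 = 1753 rad/s.
Step 2 — Component impedances:
  R: Z = R = 20.3 Ω
  C: Z = 1/(jωC) = -j/(ω·C) = 0 - j615.4 Ω
Step 3 — Series combination: Z_total = R + C = 20.3 - j615.4 Ω = 615.7∠-88.1° Ω.
Step 4 — Source phasor: V = 24∠-171.7° V = -23.75 - j3.465 V.
Step 5 — Current: I = V / Z = 0.004352 - j0.03874 A = 0.03898∠-83.6° A.
Step 6 — Complex power: S = V·I* = 0.03084 - j0.935 VA.
Step 7 — Real power: P = Re(S) = 0.03084 W.
Step 8 — Reactive power: Q = Im(S) = -0.935 VAR.
Step 9 — Apparent power: |S| = 0.9355 VA.
Step 10 — Power factor: PF = P/|S| = 0.03297 (leading).

(a) P = 0.03084 W  (b) Q = -0.935 VAR  (c) S = 0.9355 VA  (d) PF = 0.03297 (leading)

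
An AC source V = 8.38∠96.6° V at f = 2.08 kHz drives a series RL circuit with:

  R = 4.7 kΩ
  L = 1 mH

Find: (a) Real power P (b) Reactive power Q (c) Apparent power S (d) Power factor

Step 1 — Angular frequency: ω = 2π·f = 2π·2080 = 1.307e+04 rad/s.
Step 2 — Component impedances:
  R: Z = R = 4700 Ω
  L: Z = jωL = j·1.307e+04·0.001 = 0 + j13.07 Ω
Step 3 — Series combination: Z_total = R + L = 4700 + j13.07 Ω = 4700∠0.2° Ω.
Step 4 — Source phasor: V = 8.38∠96.6° V = -0.9632 + j8.324 V.
Step 5 — Current: I = V / Z = -0.0002 + j0.001772 A = 0.001783∠96.4° A.
Step 6 — Complex power: S = V·I* = 0.01494 + j4.155e-05 VA.
Step 7 — Real power: P = Re(S) = 0.01494 W.
Step 8 — Reactive power: Q = Im(S) = 4.155e-05 VAR.
Step 9 — Apparent power: |S| = 0.01494 VA.
Step 10 — Power factor: PF = P/|S| = 1 (lagging).

(a) P = 0.01494 W  (b) Q = 4.155e-05 VAR  (c) S = 0.01494 VA  (d) PF = 1 (lagging)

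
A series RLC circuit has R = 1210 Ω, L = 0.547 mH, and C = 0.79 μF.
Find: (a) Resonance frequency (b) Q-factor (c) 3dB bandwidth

Step 1 — Resonance condition Im(Z)=0 gives ω₀ = 1/√(LC).
Step 2 — ω₀ = 1/√(0.000547·7.9e-07) = 4.811e+04 rad/s.
Step 3 — f₀ = ω₀/(2π) = 7656 Hz.
Step 4 — Series Q: Q = ω₀L/R = 4.811e+04·0.000547/1210 = 0.02175.
Step 5 — 3dB bandwidth: Δω = ω₀/Q = 2.212e+06 rad/s; BW = Δω/(2π) = 3.521e+05 Hz.

(a) f₀ = 7656 Hz  (b) Q = 0.02175  (c) BW = 3.521e+05 Hz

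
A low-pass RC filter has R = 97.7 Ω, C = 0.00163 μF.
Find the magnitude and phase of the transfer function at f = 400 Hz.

Step 1 — Angular frequency: ω = 2π·400 = 2513 rad/s.
Step 2 — Transfer function: H(jω) = 1/(1 + jωRC).
Step 3 — Denominator: 1 + jωRC = 1 + j·2513·97.7·1.63e-09 = 1 + j0.0004002.
Step 4 — H = 1 - j0.0004002.
Step 5 — Magnitude: |H| = 1 (-0.0 dB); phase: φ = -0.0°.

|H| = 1 (-0.0 dB), φ = -0.0°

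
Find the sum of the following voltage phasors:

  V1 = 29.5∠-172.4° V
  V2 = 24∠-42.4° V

Step 1 — Convert each phasor to rectangular form:
  V1 = 29.5·(cos(-172.4°) + j·sin(-172.4°)) = -29.24 - j3.902 V
  V2 = 24·(cos(-42.4°) + j·sin(-42.4°)) = 17.72 - j16.18 V
Step 2 — Sum components: V_total = -11.52 - j20.08 V.
Step 3 — Convert to polar: |V_total| = 23.15 V, ∠V_total = -119.8°.

V_total = 23.15∠-119.8° V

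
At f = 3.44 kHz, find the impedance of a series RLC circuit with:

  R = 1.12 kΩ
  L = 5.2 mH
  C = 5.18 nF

Step 1 — Angular frequency: ω = 2π·f = 2π·3440 = 2.161e+04 rad/s.
Step 2 — Component impedances:
  R: Z = R = 1120 Ω
  L: Z = jωL = j·2.161e+04·0.0052 = 0 + j112.4 Ω
  C: Z = 1/(jωC) = -j/(ω·C) = 0 - j8932 Ω
Step 3 — Series combination: Z_total = R + L + C = 1120 - j8819 Ω = 8890∠-82.8° Ω.

Z = 1120 - j8819 Ω = 8890∠-82.8° Ω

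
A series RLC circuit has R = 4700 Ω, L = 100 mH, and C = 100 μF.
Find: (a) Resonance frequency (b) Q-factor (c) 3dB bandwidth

Step 1 — Resonance: ω₀ = 1/√(LC) = 1/√(0.1·0.0001) = 316.2 rad/s.
Step 2 — f₀ = ω₀/(2π) = 50.33 Hz.
Step 3 — Series Q: Q = ω₀L/R = 316.2·0.1/4700 = 0.006728.
Step 4 — Bandwidth: Δω = ω₀/Q = 4.7e+04 rad/s; BW = Δω/(2π) = 7480 Hz.

(a) f₀ = 50.33 Hz  (b) Q = 0.006728  (c) BW = 7480 Hz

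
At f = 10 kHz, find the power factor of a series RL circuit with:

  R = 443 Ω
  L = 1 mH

Step 1 — Angular frequency: ω = 2π·f = 2π·1e+04 = 6.283e+04 rad/s.
Step 2 — Component impedances:
  R: Z = R = 443 Ω
  L: Z = jωL = j·6.283e+04·0.001 = 0 + j62.83 Ω
Step 3 — Series combination: Z_total = R + L = 443 + j62.83 Ω = 447.4∠8.1° Ω.
Step 4 — Power factor: PF = cos(φ) = Re(Z)/|Z| = 443/447.43 = 0.9901.
Step 5 — Type: Im(Z) = 62.83 ⇒ lagging (phase φ = 8.1°).

PF = 0.9901 (lagging, φ = 8.1°)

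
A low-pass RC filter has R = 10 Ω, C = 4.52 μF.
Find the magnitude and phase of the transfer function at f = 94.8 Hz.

Step 1 — Angular frequency: ω = 2π·94.8 = 595.6 rad/s.
Step 2 — Transfer function: H(jω) = 1/(1 + jωRC).
Step 3 — Denominator: 1 + jωRC = 1 + j·595.6·10·4.52e-06 = 1 + j0.02692.
Step 4 — H = 0.9993 - j0.0269.
Step 5 — Magnitude: |H| = 0.9996 (-0.0 dB); phase: φ = -1.5°.

|H| = 0.9996 (-0.0 dB), φ = -1.5°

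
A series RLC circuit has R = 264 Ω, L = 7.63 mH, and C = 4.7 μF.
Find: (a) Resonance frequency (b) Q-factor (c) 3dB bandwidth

Step 1 — Resonance condition Im(Z)=0 gives ω₀ = 1/√(LC).
Step 2 — ω₀ = 1/√(0.00763·4.7e-06) = 5281 rad/s.
Step 3 — f₀ = ω₀/(2π) = 840.4 Hz.
Step 4 — Series Q: Q = ω₀L/R = 5281·0.00763/264 = 0.1526.
Step 5 — 3dB bandwidth: Δω = ω₀/Q = 3.46e+04 rad/s; BW = Δω/(2π) = 5507 Hz.

(a) f₀ = 840.4 Hz  (b) Q = 0.1526  (c) BW = 5507 Hz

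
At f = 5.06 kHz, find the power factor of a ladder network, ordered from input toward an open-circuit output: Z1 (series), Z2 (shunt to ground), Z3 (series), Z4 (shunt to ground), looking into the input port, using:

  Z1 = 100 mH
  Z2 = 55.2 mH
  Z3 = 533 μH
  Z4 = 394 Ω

Step 1 — Angular frequency: ω = 2π·f = 2π·5060 = 3.179e+04 rad/s.
Step 2 — Component impedances:
  Z1: Z = jωL = j·3.179e+04·0.1 = 0 + j3179 Ω
  Z2: Z = jωL = j·3.179e+04·0.0552 = 0 + j1755 Ω
  Z3: Z = jωL = j·3.179e+04·0.000533 = 0 + j16.95 Ω
  Z4: Z = R = 394 Ω
Step 3 — Ladder network (open output): work backward from the far end, alternating series and parallel combinations. Z_in = 368.3 + j3278 Ω = 3299∠83.6° Ω.
Step 4 — Power factor: PF = cos(φ) = Re(Z)/|Z| = 368.29/3298.6 = 0.1117.
Step 5 — Type: Im(Z) = 3278 ⇒ lagging (phase φ = 83.6°).

PF = 0.1117 (lagging, φ = 83.6°)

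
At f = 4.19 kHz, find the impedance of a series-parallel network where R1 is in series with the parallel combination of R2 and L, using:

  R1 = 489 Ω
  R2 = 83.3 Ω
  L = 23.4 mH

Step 1 — Angular frequency: ω = 2π·f = 2π·4190 = 2.633e+04 rad/s.
Step 2 — Component impedances:
  R1: Z = R = 489 Ω
  R2: Z = R = 83.3 Ω
  L: Z = jωL = j·2.633e+04·0.0234 = 0 + j616 Ω
Step 3 — Parallel branch: R2 || L = 1/(1/R2 + 1/L) = 81.8 + j11.06 Ω.
Step 4 — Series with R1: Z_total = R1 + (R2 || L) = 570.8 + j11.06 Ω = 570.9∠1.1° Ω.

Z = 570.8 + j11.06 Ω = 570.9∠1.1° Ω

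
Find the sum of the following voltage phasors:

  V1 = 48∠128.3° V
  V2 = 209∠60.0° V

Step 1 — Convert each phasor to rectangular form:
  V1 = 48·(cos(128.3°) + j·sin(128.3°)) = -29.75 + j37.67 V
  V2 = 209·(cos(60.0°) + j·sin(60.0°)) = 104.5 + j181 V
Step 2 — Sum components: V_total = 74.75 + j218.7 V.
Step 3 — Convert to polar: |V_total| = 231.1 V, ∠V_total = 71.1°.

V_total = 231.1∠71.1° V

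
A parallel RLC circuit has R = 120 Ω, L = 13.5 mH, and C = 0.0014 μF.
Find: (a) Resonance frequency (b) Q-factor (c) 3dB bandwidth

Step 1 — Resonance: ω₀ = 1/√(LC) = 1/√(0.0135·1.4e-09) = 2.3e+05 rad/s.
Step 2 — f₀ = ω₀/(2π) = 3.661e+04 Hz.
Step 3 — Parallel Q: Q = R/(ω₀L) = 120/(2.3e+05·0.0135) = 0.03864.
Step 4 — Bandwidth: Δω = ω₀/Q = 5.952e+06 rad/s; BW = Δω/(2π) = 9.474e+05 Hz.

(a) f₀ = 3.661e+04 Hz  (b) Q = 0.03864  (c) BW = 9.474e+05 Hz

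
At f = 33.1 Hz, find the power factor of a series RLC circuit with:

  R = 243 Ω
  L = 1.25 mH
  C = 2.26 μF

Step 1 — Angular frequency: ω = 2π·f = 2π·33.1 = 208 rad/s.
Step 2 — Component impedances:
  R: Z = R = 243 Ω
  L: Z = jωL = j·208·0.00125 = 0 + j0.26 Ω
  C: Z = 1/(jωC) = -j/(ω·C) = 0 - j2128 Ω
Step 3 — Series combination: Z_total = R + L + C = 243 - j2127 Ω = 2141∠-83.5° Ω.
Step 4 — Power factor: PF = cos(φ) = Re(Z)/|Z| = 243/2141 = 0.1135.
Step 5 — Type: Im(Z) = -2127 ⇒ leading (phase φ = -83.5°).

PF = 0.1135 (leading, φ = -83.5°)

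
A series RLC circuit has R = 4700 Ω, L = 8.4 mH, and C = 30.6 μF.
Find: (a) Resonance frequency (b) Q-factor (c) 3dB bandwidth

Step 1 — Resonance: ω₀ = 1/√(LC) = 1/√(0.0084·3.06e-05) = 1972 rad/s.
Step 2 — f₀ = ω₀/(2π) = 313.9 Hz.
Step 3 — Series Q: Q = ω₀L/R = 1972·0.0084/4700 = 0.003525.
Step 4 — Bandwidth: Δω = ω₀/Q = 5.595e+05 rad/s; BW = Δω/(2π) = 8.905e+04 Hz.

(a) f₀ = 313.9 Hz  (b) Q = 0.003525  (c) BW = 8.905e+04 Hz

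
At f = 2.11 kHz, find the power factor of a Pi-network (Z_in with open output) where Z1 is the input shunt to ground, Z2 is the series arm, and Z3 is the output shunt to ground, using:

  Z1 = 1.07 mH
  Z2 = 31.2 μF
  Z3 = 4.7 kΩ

Step 1 — Angular frequency: ω = 2π·f = 2π·2110 = 1.326e+04 rad/s.
Step 2 — Component impedances:
  Z1: Z = jωL = j·1.326e+04·0.00107 = 0 + j14.19 Ω
  Z2: Z = 1/(jωC) = -j/(ω·C) = 0 - j2.418 Ω
  Z3: Z = R = 4700 Ω
Step 3 — With open output, the series arm Z2 and the output shunt Z3 appear in series to ground: Z2 + Z3 = 4700 - j2.418 Ω.
Step 4 — Parallel with input shunt Z1: Z_in = Z1 || (Z2 + Z3) = 0.04281 + j14.19 Ω = 14.19∠89.8° Ω.
Step 5 — Power factor: PF = cos(φ) = Re(Z)/|Z| = 0.042815/14.186 = 0.003018.
Step 6 — Type: Im(Z) = 14.19 ⇒ lagging (phase φ = 89.8°).

PF = 0.003018 (lagging, φ = 89.8°)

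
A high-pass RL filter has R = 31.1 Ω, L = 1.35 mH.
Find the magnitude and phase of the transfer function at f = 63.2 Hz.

Step 1 — Angular frequency: ω = 2π·63.2 = 397.1 rad/s.
Step 2 — Transfer function: H(jω) = jωL/(R + jωL).
Step 3 — Numerator jωL = j·0.5361; denominator R + jωL = 31.1 + j0.5361.
Step 4 — H = 0.000297 + j0.01723.
Step 5 — Magnitude: |H| = 0.01723 (-35.3 dB); phase: φ = 89.0°.

|H| = 0.01723 (-35.3 dB), φ = 89.0°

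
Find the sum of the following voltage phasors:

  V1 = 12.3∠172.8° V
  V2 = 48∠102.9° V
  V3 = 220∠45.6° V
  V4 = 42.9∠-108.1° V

Step 1 — Convert each phasor to rectangular form:
  V1 = 12.3·(cos(172.8°) + j·sin(172.8°)) = -12.2 + j1.542 V
  V2 = 48·(cos(102.9°) + j·sin(102.9°)) = -10.72 + j46.79 V
  V3 = 220·(cos(45.6°) + j·sin(45.6°)) = 153.9 + j157.2 V
  V4 = 42.9·(cos(-108.1°) + j·sin(-108.1°)) = -13.33 - j40.78 V
Step 2 — Sum components: V_total = 117.7 + j164.7 V.
Step 3 — Convert to polar: |V_total| = 202.5 V, ∠V_total = 54.5°.

V_total = 202.5∠54.5° V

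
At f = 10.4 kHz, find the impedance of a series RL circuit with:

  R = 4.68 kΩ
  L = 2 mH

Step 1 — Angular frequency: ω = 2π·f = 2π·1.04e+04 = 6.535e+04 rad/s.
Step 2 — Component impedances:
  R: Z = R = 4680 Ω
  L: Z = jωL = j·6.535e+04·0.002 = 0 + j130.7 Ω
Step 3 — Series combination: Z_total = R + L = 4680 + j130.7 Ω = 4682∠1.6° Ω.

Z = 4680 + j130.7 Ω = 4682∠1.6° Ω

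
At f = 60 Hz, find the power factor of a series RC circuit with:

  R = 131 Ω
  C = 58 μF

Step 1 — Angular frequency: ω = 2π·f = 2π·60 = 377 rad/s.
Step 2 — Component impedances:
  R: Z = R = 131 Ω
  C: Z = 1/(jωC) = -j/(ω·C) = 0 - j45.73 Ω
Step 3 — Series combination: Z_total = R + C = 131 - j45.73 Ω = 138.8∠-19.2° Ω.
Step 4 — Power factor: PF = cos(φ) = Re(Z)/|Z| = 131/138.75 = 0.9441.
Step 5 — Type: Im(Z) = -45.73 ⇒ leading (phase φ = -19.2°).

PF = 0.9441 (leading, φ = -19.2°)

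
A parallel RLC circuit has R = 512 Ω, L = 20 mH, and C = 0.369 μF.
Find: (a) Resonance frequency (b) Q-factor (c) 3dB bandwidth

Step 1 — Resonance: ω₀ = 1/√(LC) = 1/√(0.02·3.69e-07) = 1.164e+04 rad/s.
Step 2 — f₀ = ω₀/(2π) = 1853 Hz.
Step 3 — Parallel Q: Q = R/(ω₀L) = 512/(1.164e+04·0.02) = 2.199.
Step 4 — Bandwidth: Δω = ω₀/Q = 5293 rad/s; BW = Δω/(2π) = 842.4 Hz.

(a) f₀ = 1853 Hz  (b) Q = 2.199  (c) BW = 842.4 Hz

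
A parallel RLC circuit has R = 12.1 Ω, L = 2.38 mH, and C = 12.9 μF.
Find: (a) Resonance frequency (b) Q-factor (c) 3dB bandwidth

Step 1 — Resonance: ω₀ = 1/√(LC) = 1/√(0.00238·1.29e-05) = 5707 rad/s.
Step 2 — f₀ = ω₀/(2π) = 908.3 Hz.
Step 3 — Parallel Q: Q = R/(ω₀L) = 12.1/(5707·0.00238) = 0.8908.
Step 4 — Bandwidth: Δω = ω₀/Q = 6407 rad/s; BW = Δω/(2π) = 1020 Hz.

(a) f₀ = 908.3 Hz  (b) Q = 0.8908  (c) BW = 1020 Hz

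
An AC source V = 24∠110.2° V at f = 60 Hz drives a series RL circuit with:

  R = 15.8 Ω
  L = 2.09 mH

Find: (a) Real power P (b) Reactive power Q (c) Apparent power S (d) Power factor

Step 1 — Angular frequency: ω = 2π·f = 2π·60 = 377 rad/s.
Step 2 — Component impedances:
  R: Z = R = 15.8 Ω
  L: Z = jωL = j·377·0.00209 = 0 + j0.7879 Ω
Step 3 — Series combination: Z_total = R + L = 15.8 + j0.7879 Ω = 15.82∠2.9° Ω.
Step 4 — Source phasor: V = 24∠110.2° V = -8.287 + j22.52 V.
Step 5 — Current: I = V / Z = -0.4523 + j1.448 A = 1.517∠107.3° A.
Step 6 — Complex power: S = V·I* = 36.37 + j1.813 VA.
Step 7 — Real power: P = Re(S) = 36.37 W.
Step 8 — Reactive power: Q = Im(S) = 1.813 VAR.
Step 9 — Apparent power: |S| = 36.41 VA.
Step 10 — Power factor: PF = P/|S| = 0.9988 (lagging).

(a) P = 36.37 W  (b) Q = 1.813 VAR  (c) S = 36.41 VA  (d) PF = 0.9988 (lagging)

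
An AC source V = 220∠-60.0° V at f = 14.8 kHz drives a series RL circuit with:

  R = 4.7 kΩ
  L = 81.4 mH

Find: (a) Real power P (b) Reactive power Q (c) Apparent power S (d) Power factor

Step 1 — Angular frequency: ω = 2π·f = 2π·1.48e+04 = 9.299e+04 rad/s.
Step 2 — Component impedances:
  R: Z = R = 4700 Ω
  L: Z = jωL = j·9.299e+04·0.0814 = 0 + j7569 Ω
Step 3 — Series combination: Z_total = R + L = 4700 + j7569 Ω = 8910∠58.2° Ω.
Step 4 — Source phasor: V = 220∠-60.0° V = 110 - j190.5 V.
Step 5 — Current: I = V / Z = -0.01165 - j0.02177 A = 0.02469∠-118.2° A.
Step 6 — Complex power: S = V·I* = 2.865 + j4.615 VA.
Step 7 — Real power: P = Re(S) = 2.865 W.
Step 8 — Reactive power: Q = Im(S) = 4.615 VAR.
Step 9 — Apparent power: |S| = 5.432 VA.
Step 10 — Power factor: PF = P/|S| = 0.5275 (lagging).

(a) P = 2.865 W  (b) Q = 4.615 VAR  (c) S = 5.432 VA  (d) PF = 0.5275 (lagging)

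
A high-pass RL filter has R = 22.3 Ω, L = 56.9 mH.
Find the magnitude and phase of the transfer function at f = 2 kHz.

Step 1 — Angular frequency: ω = 2π·2000 = 1.257e+04 rad/s.
Step 2 — Transfer function: H(jω) = jωL/(R + jωL).
Step 3 — Numerator jωL = j·715; denominator R + jωL = 22.3 + j715.
Step 4 — H = 0.999 + j0.03116.
Step 5 — Magnitude: |H| = 0.9995 (-0.0 dB); phase: φ = 1.8°.

|H| = 0.9995 (-0.0 dB), φ = 1.8°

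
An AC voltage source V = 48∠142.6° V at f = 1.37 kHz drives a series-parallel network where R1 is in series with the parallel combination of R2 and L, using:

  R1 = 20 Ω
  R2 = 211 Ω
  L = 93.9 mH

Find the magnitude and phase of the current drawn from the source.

Step 1 — Angular frequency: ω = 2π·f = 2π·1370 = 8608 rad/s.
Step 2 — Component impedances:
  R1: Z = R = 20 Ω
  R2: Z = R = 211 Ω
  L: Z = jωL = j·8608·0.0939 = 0 + j808.3 Ω
Step 3 — Parallel branch: R2 || L = 1/(1/R2 + 1/L) = 197.5 + j51.57 Ω.
Step 4 — Series with R1: Z_total = R1 + (R2 || L) = 217.5 + j51.57 Ω = 223.6∠13.3° Ω.
Step 5 — Source phasor: V = 48∠142.6° V = -38.13 + j29.15 V.
Step 6 — Ohm's law: I = V / Z_total = (-38.13 + j29.15) / (217.5 + j51.57) = -0.1359 + j0.1662 A.
Step 7 — Convert to polar: |I| = 0.2147 A, ∠I = 129.3°.

I = 0.2147∠129.3° A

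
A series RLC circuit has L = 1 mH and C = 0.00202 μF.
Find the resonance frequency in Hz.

Step 1 — Resonance condition Im(Z)=0 gives ω₀ = 1/√(LC).
Step 2 — ω₀ = 1/√(0.001·2.02e-09) = 7.036e+05 rad/s.
Step 3 — f₀ = ω₀/(2π) = 1.12e+05 Hz.

f₀ = 1.12e+05 Hz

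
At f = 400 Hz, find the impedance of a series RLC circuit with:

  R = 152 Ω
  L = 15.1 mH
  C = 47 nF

Step 1 — Angular frequency: ω = 2π·f = 2π·400 = 2513 rad/s.
Step 2 — Component impedances:
  R: Z = R = 152 Ω
  L: Z = jωL = j·2513·0.0151 = 0 + j37.95 Ω
  C: Z = 1/(jωC) = -j/(ω·C) = 0 - j8466 Ω
Step 3 — Series combination: Z_total = R + L + C = 152 - j8428 Ω = 8429∠-89.0° Ω.

Z = 152 - j8428 Ω = 8429∠-89.0° Ω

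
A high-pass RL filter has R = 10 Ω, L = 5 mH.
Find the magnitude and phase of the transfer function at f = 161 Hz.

Step 1 — Angular frequency: ω = 2π·161 = 1012 rad/s.
Step 2 — Transfer function: H(jω) = jωL/(R + jωL).
Step 3 — Numerator jωL = j·5.058; denominator R + jωL = 10 + j5.058.
Step 4 — H = 0.2037 + j0.4028.
Step 5 — Magnitude: |H| = 0.4513 (-6.9 dB); phase: φ = 63.2°.

|H| = 0.4513 (-6.9 dB), φ = 63.2°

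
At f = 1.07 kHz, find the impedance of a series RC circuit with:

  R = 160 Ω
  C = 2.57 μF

Step 1 — Angular frequency: ω = 2π·f = 2π·1070 = 6723 rad/s.
Step 2 — Component impedances:
  R: Z = R = 160 Ω
  C: Z = 1/(jωC) = -j/(ω·C) = 0 - j57.88 Ω
Step 3 — Series combination: Z_total = R + C = 160 - j57.88 Ω = 170.1∠-19.9° Ω.

Z = 160 - j57.88 Ω = 170.1∠-19.9° Ω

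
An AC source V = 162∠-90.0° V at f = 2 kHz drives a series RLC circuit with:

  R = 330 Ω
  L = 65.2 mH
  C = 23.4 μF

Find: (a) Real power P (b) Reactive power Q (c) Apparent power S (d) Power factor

Step 1 — Angular frequency: ω = 2π·f = 2π·2000 = 1.257e+04 rad/s.
Step 2 — Component impedances:
  R: Z = R = 330 Ω
  L: Z = jωL = j·1.257e+04·0.0652 = 0 + j819.3 Ω
  C: Z = 1/(jωC) = -j/(ω·C) = 0 - j3.401 Ω
Step 3 — Series combination: Z_total = R + L + C = 330 + j815.9 Ω = 880.1∠68.0° Ω.
Step 4 — Source phasor: V = 162∠-90.0° V = 0 - j162 V.
Step 5 — Current: I = V / Z = -0.1706 - j0.06901 A = 0.1841∠-158.0° A.
Step 6 — Complex power: S = V·I* = 11.18 + j27.64 VA.
Step 7 — Real power: P = Re(S) = 11.18 W.
Step 8 — Reactive power: Q = Im(S) = 27.64 VAR.
Step 9 — Apparent power: |S| = 29.82 VA.
Step 10 — Power factor: PF = P/|S| = 0.3749 (lagging).

(a) P = 11.18 W  (b) Q = 27.64 VAR  (c) S = 29.82 VA  (d) PF = 0.3749 (lagging)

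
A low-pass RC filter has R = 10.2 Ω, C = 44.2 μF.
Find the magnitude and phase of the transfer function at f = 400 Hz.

Step 1 — Angular frequency: ω = 2π·400 = 2513 rad/s.
Step 2 — Transfer function: H(jω) = 1/(1 + jωRC).
Step 3 — Denominator: 1 + jωRC = 1 + j·2513·10.2·4.42e-05 = 1 + j1.133.
Step 4 — H = 0.4379 - j0.4961.
Step 5 — Magnitude: |H| = 0.6617 (-3.6 dB); phase: φ = -48.6°.

|H| = 0.6617 (-3.6 dB), φ = -48.6°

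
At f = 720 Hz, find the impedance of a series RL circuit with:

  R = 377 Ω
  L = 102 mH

Step 1 — Angular frequency: ω = 2π·f = 2π·720 = 4524 rad/s.
Step 2 — Component impedances:
  R: Z = R = 377 Ω
  L: Z = jωL = j·4524·0.102 = 0 + j461.4 Ω
Step 3 — Series combination: Z_total = R + L = 377 + j461.4 Ω = 595.9∠50.8° Ω.

Z = 377 + j461.4 Ω = 595.9∠50.8° Ω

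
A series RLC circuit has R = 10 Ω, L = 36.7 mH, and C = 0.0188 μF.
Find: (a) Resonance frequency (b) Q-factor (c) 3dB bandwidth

Step 1 — Resonance condition Im(Z)=0 gives ω₀ = 1/√(LC).
Step 2 — ω₀ = 1/√(0.0367·1.88e-08) = 3.807e+04 rad/s.
Step 3 — f₀ = ω₀/(2π) = 6059 Hz.
Step 4 — Series Q: Q = ω₀L/R = 3.807e+04·0.0367/10 = 139.7.
Step 5 — 3dB bandwidth: Δω = ω₀/Q = 272.5 rad/s; BW = Δω/(2π) = 43.37 Hz.

(a) f₀ = 6059 Hz  (b) Q = 139.7  (c) BW = 43.37 Hz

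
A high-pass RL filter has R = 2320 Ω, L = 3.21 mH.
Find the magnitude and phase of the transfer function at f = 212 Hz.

Step 1 — Angular frequency: ω = 2π·212 = 1332 rad/s.
Step 2 — Transfer function: H(jω) = jωL/(R + jωL).
Step 3 — Numerator jωL = j·4.276; denominator R + jωL = 2320 + j4.276.
Step 4 — H = 3.397e-06 + j0.001843.
Step 5 — Magnitude: |H| = 0.001843 (-54.7 dB); phase: φ = 89.9°.

|H| = 0.001843 (-54.7 dB), φ = 89.9°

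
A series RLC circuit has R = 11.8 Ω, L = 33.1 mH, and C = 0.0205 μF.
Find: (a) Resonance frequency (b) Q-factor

Step 1 — Resonance condition Im(Z)=0 gives ω₀ = 1/√(LC).
Step 2 — ω₀ = 1/√(0.0331·2.05e-08) = 3.839e+04 rad/s.
Step 3 — f₀ = ω₀/(2π) = 6110 Hz.
Step 4 — Series Q: Q = ω₀L/R = 3.839e+04·0.0331/11.8 = 107.7.

(a) f₀ = 6110 Hz  (b) Q = 107.7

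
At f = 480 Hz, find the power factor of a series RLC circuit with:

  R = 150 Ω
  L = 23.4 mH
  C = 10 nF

Step 1 — Angular frequency: ω = 2π·f = 2π·480 = 3016 rad/s.
Step 2 — Component impedances:
  R: Z = R = 150 Ω
  L: Z = jωL = j·3016·0.0234 = 0 + j70.57 Ω
  C: Z = 1/(jωC) = -j/(ω·C) = 0 - j3.316e+04 Ω
Step 3 — Series combination: Z_total = R + L + C = 150 - j3.309e+04 Ω = 3.309e+04∠-89.7° Ω.
Step 4 — Power factor: PF = cos(φ) = Re(Z)/|Z| = 150/3.309e+04 = 0.004533.
Step 5 — Type: Im(Z) = -3.309e+04 ⇒ leading (phase φ = -89.7°).

PF = 0.004533 (leading, φ = -89.7°)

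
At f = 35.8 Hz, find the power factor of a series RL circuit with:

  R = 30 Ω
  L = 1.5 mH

Step 1 — Angular frequency: ω = 2π·f = 2π·35.8 = 224.9 rad/s.
Step 2 — Component impedances:
  R: Z = R = 30 Ω
  L: Z = jωL = j·224.9·0.0015 = 0 + j0.3374 Ω
Step 3 — Series combination: Z_total = R + L = 30 + j0.3374 Ω = 30∠0.6° Ω.
Step 4 — Power factor: PF = cos(φ) = Re(Z)/|Z| = 30/30.002 = 0.9999.
Step 5 — Type: Im(Z) = 0.3374 ⇒ lagging (phase φ = 0.6°).

PF = 0.9999 (lagging, φ = 0.6°)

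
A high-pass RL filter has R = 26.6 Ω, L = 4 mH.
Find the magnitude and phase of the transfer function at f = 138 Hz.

Step 1 — Angular frequency: ω = 2π·138 = 867.1 rad/s.
Step 2 — Transfer function: H(jω) = jωL/(R + jωL).
Step 3 — Numerator jωL = j·3.468; denominator R + jωL = 26.6 + j3.468.
Step 4 — H = 0.01672 + j0.1282.
Step 5 — Magnitude: |H| = 0.1293 (-17.8 dB); phase: φ = 82.6°.

|H| = 0.1293 (-17.8 dB), φ = 82.6°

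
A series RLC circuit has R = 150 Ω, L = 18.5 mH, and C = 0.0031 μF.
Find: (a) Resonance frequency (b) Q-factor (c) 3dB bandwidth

Step 1 — Resonance: ω₀ = 1/√(LC) = 1/√(0.0185·3.1e-09) = 1.32e+05 rad/s.
Step 2 — f₀ = ω₀/(2π) = 2.102e+04 Hz.
Step 3 — Series Q: Q = ω₀L/R = 1.32e+05·0.0185/150 = 16.29.
Step 4 — Bandwidth: Δω = ω₀/Q = 8108 rad/s; BW = Δω/(2π) = 1290 Hz.

(a) f₀ = 2.102e+04 Hz  (b) Q = 16.29  (c) BW = 1290 Hz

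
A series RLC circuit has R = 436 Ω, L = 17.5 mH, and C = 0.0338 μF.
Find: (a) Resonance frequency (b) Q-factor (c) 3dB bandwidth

Step 1 — Resonance condition Im(Z)=0 gives ω₀ = 1/√(LC).
Step 2 — ω₀ = 1/√(0.0175·3.38e-08) = 4.112e+04 rad/s.
Step 3 — f₀ = ω₀/(2π) = 6544 Hz.
Step 4 — Series Q: Q = ω₀L/R = 4.112e+04·0.0175/436 = 1.65.
Step 5 — 3dB bandwidth: Δω = ω₀/Q = 2.491e+04 rad/s; BW = Δω/(2π) = 3965 Hz.

(a) f₀ = 6544 Hz  (b) Q = 1.65  (c) BW = 3965 Hz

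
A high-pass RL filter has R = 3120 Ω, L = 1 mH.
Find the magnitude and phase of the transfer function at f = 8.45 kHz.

Step 1 — Angular frequency: ω = 2π·8450 = 5.309e+04 rad/s.
Step 2 — Transfer function: H(jω) = jωL/(R + jωL).
Step 3 — Numerator jωL = j·53.09; denominator R + jωL = 3120 + j53.09.
Step 4 — H = 0.0002895 + j0.01701.
Step 5 — Magnitude: |H| = 0.01701 (-35.4 dB); phase: φ = 89.0°.

|H| = 0.01701 (-35.4 dB), φ = 89.0°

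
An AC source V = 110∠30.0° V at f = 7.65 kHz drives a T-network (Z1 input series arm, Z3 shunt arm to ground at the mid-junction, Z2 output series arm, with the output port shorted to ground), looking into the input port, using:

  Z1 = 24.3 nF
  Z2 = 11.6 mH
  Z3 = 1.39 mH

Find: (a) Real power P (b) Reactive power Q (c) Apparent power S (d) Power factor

Step 1 — Angular frequency: ω = 2π·f = 2π·7650 = 4.807e+04 rad/s.
Step 2 — Component impedances:
  Z1: Z = 1/(jωC) = -j/(ω·C) = 0 - j856.2 Ω
  Z2: Z = jωL = j·4.807e+04·0.0116 = 0 + j557.6 Ω
  Z3: Z = jωL = j·4.807e+04·0.00139 = 0 + j66.81 Ω
Step 3 — With the output port shorted to ground, the output series arm Z2 runs from the junction to ground; the shunt arm Z3 also runs from the junction to ground. They appear in parallel: Z3 || Z2 = 0 + j59.66 Ω.
Step 4 — Series with input arm Z1: Z_in = Z1 + (Z3 || Z2) = 0 - j796.5 Ω = 796.5∠-90.0° Ω.
Step 5 — Source phasor: V = 110∠30.0° V = 95.26 + j55 V.
Step 6 — Current: I = V / Z = -0.06905 + j0.1196 A = 0.1381∠120.0° A.
Step 7 — Complex power: S = V·I* = 0 - j15.19 VA.
Step 8 — Real power: P = Re(S) = 0 W.
Step 9 — Reactive power: Q = Im(S) = -15.19 VAR.
Step 10 — Apparent power: |S| = 15.19 VA.
Step 11 — Power factor: PF = P/|S| = 0 (leading).

(a) P = 0 W  (b) Q = -15.19 VAR  (c) S = 15.19 VA  (d) PF = 0 (leading)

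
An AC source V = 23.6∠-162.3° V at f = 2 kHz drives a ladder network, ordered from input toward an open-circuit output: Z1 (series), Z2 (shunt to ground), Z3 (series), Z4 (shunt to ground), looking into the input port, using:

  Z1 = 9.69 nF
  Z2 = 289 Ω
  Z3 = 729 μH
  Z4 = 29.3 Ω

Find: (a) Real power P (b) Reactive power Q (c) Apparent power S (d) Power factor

Step 1 — Angular frequency: ω = 2π·f = 2π·2000 = 1.257e+04 rad/s.
Step 2 — Component impedances:
  Z1: Z = 1/(jωC) = -j/(ω·C) = 0 - j8212 Ω
  Z2: Z = R = 289 Ω
  Z3: Z = jωL = j·1.257e+04·0.000729 = 0 + j9.161 Ω
  Z4: Z = R = 29.3 Ω
Step 3 — Ladder network (open output): work backward from the far end, alternating series and parallel combinations. Z_in = 26.82 - j8205 Ω = 8205∠-89.8° Ω.
Step 4 — Source phasor: V = 23.6∠-162.3° V = -22.48 - j7.175 V.
Step 5 — Current: I = V / Z = 0.0008655 - j0.002743 A = 0.002876∠-72.5° A.
Step 6 — Complex power: S = V·I* = 0.0002219 - j0.06788 VA.
Step 7 — Real power: P = Re(S) = 0.0002219 W.
Step 8 — Reactive power: Q = Im(S) = -0.06788 VAR.
Step 9 — Apparent power: |S| = 0.06788 VA.
Step 10 — Power factor: PF = P/|S| = 0.003269 (leading).

(a) P = 0.0002219 W  (b) Q = -0.06788 VAR  (c) S = 0.06788 VA  (d) PF = 0.003269 (leading)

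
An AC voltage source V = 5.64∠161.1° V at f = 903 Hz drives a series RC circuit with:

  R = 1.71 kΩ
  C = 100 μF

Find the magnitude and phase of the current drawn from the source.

Step 1 — Angular frequency: ω = 2π·f = 2π·903 = 5674 rad/s.
Step 2 — Component impedances:
  R: Z = R = 1710 Ω
  C: Z = 1/(jωC) = -j/(ω·C) = 0 - j1.763 Ω
Step 3 — Series combination: Z_total = R + C = 1710 - j1.763 Ω = 1710∠-0.1° Ω.
Step 4 — Source phasor: V = 5.64∠161.1° V = -5.336 + j1.827 V.
Step 5 — Ohm's law: I = V / Z_total = (-5.336 + j1.827) / (1710 - j1.763) = -0.003122 + j0.001065 A.
Step 6 — Convert to polar: |I| = 0.003298 A, ∠I = 161.2°.

I = 0.003298∠161.2° A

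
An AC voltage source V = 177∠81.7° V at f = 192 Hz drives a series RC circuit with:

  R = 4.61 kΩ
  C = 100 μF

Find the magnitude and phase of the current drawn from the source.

Step 1 — Angular frequency: ω = 2π·f = 2π·192 = 1206 rad/s.
Step 2 — Component impedances:
  R: Z = R = 4610 Ω
  C: Z = 1/(jωC) = -j/(ω·C) = 0 - j8.289 Ω
Step 3 — Series combination: Z_total = R + C = 4610 - j8.289 Ω = 4610∠-0.1° Ω.
Step 4 — Source phasor: V = 177∠81.7° V = 25.55 + j175.1 V.
Step 5 — Ohm's law: I = V / Z_total = (25.55 + j175.1) / (4610 - j8.289) = 0.005474 + j0.038 A.
Step 6 — Convert to polar: |I| = 0.03839 A, ∠I = 81.8°.

I = 0.03839∠81.8° A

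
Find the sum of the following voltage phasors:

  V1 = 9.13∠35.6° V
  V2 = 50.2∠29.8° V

Step 1 — Convert each phasor to rectangular form:
  V1 = 9.13·(cos(35.6°) + j·sin(35.6°)) = 7.424 + j5.315 V
  V2 = 50.2·(cos(29.8°) + j·sin(29.8°)) = 43.56 + j24.95 V
Step 2 — Sum components: V_total = 50.99 + j30.26 V.
Step 3 — Convert to polar: |V_total| = 59.29 V, ∠V_total = 30.7°.

V_total = 59.29∠30.7° V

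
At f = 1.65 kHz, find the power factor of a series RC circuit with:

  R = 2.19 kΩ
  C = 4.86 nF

Step 1 — Angular frequency: ω = 2π·f = 2π·1650 = 1.037e+04 rad/s.
Step 2 — Component impedances:
  R: Z = R = 2190 Ω
  C: Z = 1/(jωC) = -j/(ω·C) = 0 - j1.985e+04 Ω
Step 3 — Series combination: Z_total = R + C = 2190 - j1.985e+04 Ω = 1.997e+04∠-83.7° Ω.
Step 4 — Power factor: PF = cos(φ) = Re(Z)/|Z| = 2190/1.997e+04 = 0.1097.
Step 5 — Type: Im(Z) = -1.985e+04 ⇒ leading (phase φ = -83.7°).

PF = 0.1097 (leading, φ = -83.7°)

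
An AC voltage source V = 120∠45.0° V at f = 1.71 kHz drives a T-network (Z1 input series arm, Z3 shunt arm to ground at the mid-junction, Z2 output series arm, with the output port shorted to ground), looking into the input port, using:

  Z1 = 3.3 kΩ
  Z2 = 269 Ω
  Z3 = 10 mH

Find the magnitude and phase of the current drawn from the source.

Step 1 — Angular frequency: ω = 2π·f = 2π·1710 = 1.074e+04 rad/s.
Step 2 — Component impedances:
  Z1: Z = R = 3300 Ω
  Z2: Z = R = 269 Ω
  Z3: Z = jωL = j·1.074e+04·0.01 = 0 + j107.4 Ω
Step 3 — With the output port shorted to ground, the output series arm Z2 runs from the junction to ground; the shunt arm Z3 also runs from the junction to ground. They appear in parallel: Z3 || Z2 = 37.01 + j92.66 Ω.
Step 4 — Series with input arm Z1: Z_in = Z1 + (Z3 || Z2) = 3337 + j92.66 Ω = 3338∠1.6° Ω.
Step 5 — Source phasor: V = 120∠45.0° V = 84.85 + j84.85 V.
Step 6 — Ohm's law: I = V / Z_total = (84.85 + j84.85) / (3337 + j92.66) = 0.02611 + j0.0247 A.
Step 7 — Convert to polar: |I| = 0.03595 A, ∠I = 43.4°.

I = 0.03595∠43.4° A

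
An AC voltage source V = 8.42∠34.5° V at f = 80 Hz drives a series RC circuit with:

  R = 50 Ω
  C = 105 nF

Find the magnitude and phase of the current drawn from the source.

Step 1 — Angular frequency: ω = 2π·f = 2π·80 = 502.7 rad/s.
Step 2 — Component impedances:
  R: Z = R = 50 Ω
  C: Z = 1/(jωC) = -j/(ω·C) = 0 - j1.895e+04 Ω
Step 3 — Series combination: Z_total = R + C = 50 - j1.895e+04 Ω = 1.895e+04∠-89.8° Ω.
Step 4 — Source phasor: V = 8.42∠34.5° V = 6.939 + j4.769 V.
Step 5 — Ohm's law: I = V / Z_total = (6.939 + j4.769) / (50 - j1.895e+04) = -0.0002507 + j0.0003669 A.
Step 6 — Convert to polar: |I| = 0.0004444 A, ∠I = 124.3°.

I = 0.0004444∠124.3° A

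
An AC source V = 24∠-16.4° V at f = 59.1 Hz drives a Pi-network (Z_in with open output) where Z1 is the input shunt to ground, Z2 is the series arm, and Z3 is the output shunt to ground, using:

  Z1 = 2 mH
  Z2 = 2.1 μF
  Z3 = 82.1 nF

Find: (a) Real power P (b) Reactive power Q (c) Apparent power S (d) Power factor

Step 1 — Angular frequency: ω = 2π·f = 2π·59.1 = 371.3 rad/s.
Step 2 — Component impedances:
  Z1: Z = jωL = j·371.3·0.002 = 0 + j0.7427 Ω
  Z2: Z = 1/(jωC) = -j/(ω·C) = 0 - j1282 Ω
  Z3: Z = 1/(jωC) = -j/(ω·C) = 0 - j3.28e+04 Ω
Step 3 — With open output, the series arm Z2 and the output shunt Z3 appear in series to ground: Z2 + Z3 = 0 - j3.408e+04 Ω.
Step 4 — Parallel with input shunt Z1: Z_in = Z1 || (Z2 + Z3) = 0 + j0.7427 Ω = 0.7427∠90.0° Ω.
Step 5 — Source phasor: V = 24∠-16.4° V = 23.02 - j6.776 V.
Step 6 — Current: I = V / Z = -9.124 - j31 A = 32.32∠-106.4° A.
Step 7 — Complex power: S = V·I* = 0 + j775.6 VA.
Step 8 — Real power: P = Re(S) = 0 W.
Step 9 — Reactive power: Q = Im(S) = 775.6 VAR.
Step 10 — Apparent power: |S| = 775.6 VA.
Step 11 — Power factor: PF = P/|S| = 0 (lagging).

(a) P = 0 W  (b) Q = 775.6 VAR  (c) S = 775.6 VA  (d) PF = 0 (lagging)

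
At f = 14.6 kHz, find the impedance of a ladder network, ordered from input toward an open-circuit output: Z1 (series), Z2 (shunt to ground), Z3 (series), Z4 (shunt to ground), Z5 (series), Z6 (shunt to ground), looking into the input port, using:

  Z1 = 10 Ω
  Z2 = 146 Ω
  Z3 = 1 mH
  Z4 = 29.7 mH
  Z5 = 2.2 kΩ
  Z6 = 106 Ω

Step 1 — Angular frequency: ω = 2π·f = 2π·1.46e+04 = 9.173e+04 rad/s.
Step 2 — Component impedances:
  Z1: Z = R = 10 Ω
  Z2: Z = R = 146 Ω
  Z3: Z = jωL = j·9.173e+04·0.001 = 0 + j91.73 Ω
  Z4: Z = jωL = j·9.173e+04·0.0297 = 0 + j2725 Ω
  Z5: Z = R = 2200 Ω
  Z6: Z = R = 106 Ω
Step 3 — Ladder network (open output): work backward from the far end, alternating series and parallel combinations. Z_in = 147.5 + j7.025 Ω = 147.7∠2.7° Ω.

Z = 147.5 + j7.025 Ω = 147.7∠2.7° Ω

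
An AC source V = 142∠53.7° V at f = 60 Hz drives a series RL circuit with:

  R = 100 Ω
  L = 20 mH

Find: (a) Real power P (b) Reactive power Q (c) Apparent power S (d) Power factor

Step 1 — Angular frequency: ω = 2π·f = 2π·60 = 377 rad/s.
Step 2 — Component impedances:
  R: Z = R = 100 Ω
  L: Z = jωL = j·377·0.02 = 0 + j7.54 Ω
Step 3 — Series combination: Z_total = R + L = 100 + j7.54 Ω = 100.3∠4.3° Ω.
Step 4 — Source phasor: V = 142∠53.7° V = 84.07 + j114.4 V.
Step 5 — Current: I = V / Z = 0.9217 + j1.075 A = 1.416∠49.4° A.
Step 6 — Complex power: S = V·I* = 200.5 + j15.12 VA.
Step 7 — Real power: P = Re(S) = 200.5 W.
Step 8 — Reactive power: Q = Im(S) = 15.12 VAR.
Step 9 — Apparent power: |S| = 201.1 VA.
Step 10 — Power factor: PF = P/|S| = 0.9972 (lagging).

(a) P = 200.5 W  (b) Q = 15.12 VAR  (c) S = 201.1 VA  (d) PF = 0.9972 (lagging)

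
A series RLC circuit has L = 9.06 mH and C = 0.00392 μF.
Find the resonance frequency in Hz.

Step 1 — Resonance condition Im(Z)=0 gives ω₀ = 1/√(LC).
Step 2 — ω₀ = 1/√(0.00906·3.92e-09) = 1.678e+05 rad/s.
Step 3 — f₀ = ω₀/(2π) = 2.671e+04 Hz.

f₀ = 2.671e+04 Hz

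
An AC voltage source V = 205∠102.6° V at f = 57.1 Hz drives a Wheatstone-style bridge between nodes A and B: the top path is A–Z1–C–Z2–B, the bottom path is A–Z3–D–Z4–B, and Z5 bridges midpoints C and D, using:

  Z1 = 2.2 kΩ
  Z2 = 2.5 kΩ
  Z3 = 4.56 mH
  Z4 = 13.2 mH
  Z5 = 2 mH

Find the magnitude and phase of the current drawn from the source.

Step 1 — Angular frequency: ω = 2π·f = 2π·57.1 = 358.8 rad/s.
Step 2 — Component impedances:
  Z1: Z = R = 2200 Ω
  Z2: Z = R = 2500 Ω
  Z3: Z = jωL = j·358.8·0.00456 = 0 + j1.636 Ω
  Z4: Z = jωL = j·358.8·0.0132 = 0 + j4.736 Ω
  Z5: Z = jωL = j·358.8·0.002 = 0 + j0.7175 Ω
Step 3 — Bridge requires nodal analysis (the Z5 bridge couples midpoints C and D, so the two paths cannot be reduced to a simple series/parallel combination). Setting node B to ground and injecting 1 A at node A, the 3-node admittance system at A, C, D solves to V_A = Z_AB = 0.01019 + j6.372 Ω = 6.372∠89.9° Ω.
Step 4 — Source phasor: V = 205∠102.6° V = -44.72 + j200.1 V.
Step 5 — Ohm's law: I = V / Z_total = (-44.72 + j200.1) / (0.01019 + j6.372) = 31.39 + j7.069 A.
Step 6 — Convert to polar: |I| = 32.17 A, ∠I = 12.7°.

I = 32.17∠12.7° A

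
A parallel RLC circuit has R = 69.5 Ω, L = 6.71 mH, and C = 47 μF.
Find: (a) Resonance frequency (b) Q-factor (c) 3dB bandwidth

Step 1 — Resonance: ω₀ = 1/√(LC) = 1/√(0.00671·4.7e-05) = 1781 rad/s.
Step 2 — f₀ = ω₀/(2π) = 283.4 Hz.
Step 3 — Parallel Q: Q = R/(ω₀L) = 69.5/(1781·0.00671) = 5.817.
Step 4 — Bandwidth: Δω = ω₀/Q = 306.1 rad/s; BW = Δω/(2π) = 48.72 Hz.

(a) f₀ = 283.4 Hz  (b) Q = 5.817  (c) BW = 48.72 Hz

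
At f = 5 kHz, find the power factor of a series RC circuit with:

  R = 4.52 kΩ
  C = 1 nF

Step 1 — Angular frequency: ω = 2π·f = 2π·5000 = 3.142e+04 rad/s.
Step 2 — Component impedances:
  R: Z = R = 4520 Ω
  C: Z = 1/(jωC) = -j/(ω·C) = 0 - j3.183e+04 Ω
Step 3 — Series combination: Z_total = R + C = 4520 - j3.183e+04 Ω = 3.215e+04∠-81.9° Ω.
Step 4 — Power factor: PF = cos(φ) = Re(Z)/|Z| = 4520/3.215e+04 = 0.1406.
Step 5 — Type: Im(Z) = -3.183e+04 ⇒ leading (phase φ = -81.9°).

PF = 0.1406 (leading, φ = -81.9°)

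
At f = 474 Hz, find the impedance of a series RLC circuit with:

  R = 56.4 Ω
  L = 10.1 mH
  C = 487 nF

Step 1 — Angular frequency: ω = 2π·f = 2π·474 = 2978 rad/s.
Step 2 — Component impedances:
  R: Z = R = 56.4 Ω
  L: Z = jωL = j·2978·0.0101 = 0 + j30.08 Ω
  C: Z = 1/(jωC) = -j/(ω·C) = 0 - j689.5 Ω
Step 3 — Series combination: Z_total = R + L + C = 56.4 - j659.4 Ω = 661.8∠-85.1° Ω.

Z = 56.4 - j659.4 Ω = 661.8∠-85.1° Ω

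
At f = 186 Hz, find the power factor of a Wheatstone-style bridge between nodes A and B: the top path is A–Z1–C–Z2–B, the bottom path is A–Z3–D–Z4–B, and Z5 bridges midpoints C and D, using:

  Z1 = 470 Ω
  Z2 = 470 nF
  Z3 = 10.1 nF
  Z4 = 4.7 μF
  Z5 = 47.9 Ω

Step 1 — Angular frequency: ω = 2π·f = 2π·186 = 1169 rad/s.
Step 2 — Component impedances:
  Z1: Z = R = 470 Ω
  Z2: Z = 1/(jωC) = -j/(ω·C) = 0 - j1821 Ω
  Z3: Z = 1/(jωC) = -j/(ω·C) = 0 - j8.472e+04 Ω
  Z4: Z = 1/(jωC) = -j/(ω·C) = 0 - j182.1 Ω
  Z5: Z = R = 47.9 Ω
Step 3 — Bridge requires nodal analysis (the Z5 bridge couples midpoints C and D, so the two paths cannot be reduced to a simple series/parallel combination). Setting node B to ground and injecting 1 A at node A, the 3-node admittance system at A, C, D solves to V_A = Z_AB = 509.5 - j169.6 Ω = 537∠-18.4° Ω.
Step 4 — Power factor: PF = cos(φ) = Re(Z)/|Z| = 509.5/537 = 0.9488.
Step 5 — Type: Im(Z) = -169.6 ⇒ leading (phase φ = -18.4°).

PF = 0.9488 (leading, φ = -18.4°)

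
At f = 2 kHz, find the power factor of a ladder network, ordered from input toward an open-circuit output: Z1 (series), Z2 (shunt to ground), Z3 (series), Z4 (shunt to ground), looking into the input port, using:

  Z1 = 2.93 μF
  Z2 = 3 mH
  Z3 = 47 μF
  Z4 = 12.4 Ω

Step 1 — Angular frequency: ω = 2π·f = 2π·2000 = 1.257e+04 rad/s.
Step 2 — Component impedances:
  Z1: Z = 1/(jωC) = -j/(ω·C) = 0 - j27.16 Ω
  Z2: Z = jωL = j·1.257e+04·0.003 = 0 + j37.7 Ω
  Z3: Z = 1/(jωC) = -j/(ω·C) = 0 - j1.693 Ω
  Z4: Z = R = 12.4 Ω
Step 3 — Ladder network (open output): work backward from the far end, alternating series and parallel combinations. Z_in = 12.15 - j24.75 Ω = 27.57∠-63.8° Ω.
Step 4 — Power factor: PF = cos(φ) = Re(Z)/|Z| = 12.152/27.57 = 0.4408.
Step 5 — Type: Im(Z) = -24.75 ⇒ leading (phase φ = -63.8°).

PF = 0.4408 (leading, φ = -63.8°)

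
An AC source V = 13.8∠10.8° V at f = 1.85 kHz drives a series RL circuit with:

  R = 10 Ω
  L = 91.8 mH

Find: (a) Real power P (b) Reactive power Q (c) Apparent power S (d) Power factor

Step 1 — Angular frequency: ω = 2π·f = 2π·1850 = 1.162e+04 rad/s.
Step 2 — Component impedances:
  R: Z = R = 10 Ω
  L: Z = jωL = j·1.162e+04·0.0918 = 0 + j1067 Ω
Step 3 — Series combination: Z_total = R + L = 10 + j1067 Ω = 1067∠89.5° Ω.
Step 4 — Source phasor: V = 13.8∠10.8° V = 13.56 + j2.586 V.
Step 5 — Current: I = V / Z = 0.002542 - j0.01268 A = 0.01293∠-78.7° A.
Step 6 — Complex power: S = V·I* = 0.001672 + j0.1785 VA.
Step 7 — Real power: P = Re(S) = 0.001672 W.
Step 8 — Reactive power: Q = Im(S) = 0.1785 VAR.
Step 9 — Apparent power: |S| = 0.1785 VA.
Step 10 — Power factor: PF = P/|S| = 0.009371 (lagging).

(a) P = 0.001672 W  (b) Q = 0.1785 VAR  (c) S = 0.1785 VA  (d) PF = 0.009371 (lagging)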